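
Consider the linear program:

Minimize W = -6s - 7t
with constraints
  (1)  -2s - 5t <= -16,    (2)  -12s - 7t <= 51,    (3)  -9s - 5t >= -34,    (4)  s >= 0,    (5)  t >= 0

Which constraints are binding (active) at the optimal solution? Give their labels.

Vertices and W = -6s - 7t:
  (18/7, 76/35) → W = -1072/35
  (0, 16/5) → W = -112/5
  (0, 34/5) → W = -238/5

The minimum is at (0, 34/5). Substituting into each constraint, equality holds for (3) and (4); the remaining constraints have slack.

(3) and (4)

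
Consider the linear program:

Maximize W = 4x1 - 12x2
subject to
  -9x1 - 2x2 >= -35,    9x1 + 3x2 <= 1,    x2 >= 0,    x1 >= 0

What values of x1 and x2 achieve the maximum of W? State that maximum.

Vertices and W = 4x1 - 12x2:
  (1/9, 0) → W = 4/9
  (0, 1/3) → W = -4
  (0, 0) → W = 0

The binding constraints are 9x1 + 3x2 = 1 and x2 = 0.
Solving simultaneously gives x1 = 1/9, x2 = 0.

x1 = 1/9, x2 = 0, maximum W = 4/9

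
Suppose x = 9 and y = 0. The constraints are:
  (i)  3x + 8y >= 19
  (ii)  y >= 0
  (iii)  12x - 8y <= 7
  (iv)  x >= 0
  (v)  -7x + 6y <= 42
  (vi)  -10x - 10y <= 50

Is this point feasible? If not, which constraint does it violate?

not feasible — violates (iii)

Constraint (iii): 12x - 8y = 108, which is not ≤ 7. All other constraints are satisfied.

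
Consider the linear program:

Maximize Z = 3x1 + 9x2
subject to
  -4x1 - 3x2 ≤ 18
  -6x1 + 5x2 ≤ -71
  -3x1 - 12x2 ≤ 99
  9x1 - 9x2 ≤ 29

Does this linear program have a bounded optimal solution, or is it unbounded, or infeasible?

From the feasible point (494/9, 155/3), moving in the direction (9, 9) keeps every constraint satisfied while Z increases without bound.

unbounded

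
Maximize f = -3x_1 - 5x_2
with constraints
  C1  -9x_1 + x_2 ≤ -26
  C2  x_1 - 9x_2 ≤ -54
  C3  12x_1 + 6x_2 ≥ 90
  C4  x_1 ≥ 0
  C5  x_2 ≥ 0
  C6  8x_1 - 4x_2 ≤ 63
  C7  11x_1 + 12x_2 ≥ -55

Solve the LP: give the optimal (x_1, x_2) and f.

x_1 = 81/19, x_2 = 123/19, maximum f = -858/19

Extreme points and f = -3x_1 - 5x_2:
  (41/11, 83/11) → f = -538/11
  (81/19, 123/19) → f = -858/19
  (783/68, 495/68) → f = -1206/17
The feasible region is unbounded (it extends along (1, 2), (1, 9)), but f strictly decreases along every unbounded feasible direction, so there is no improving ray and the maximum is attained at a vertex.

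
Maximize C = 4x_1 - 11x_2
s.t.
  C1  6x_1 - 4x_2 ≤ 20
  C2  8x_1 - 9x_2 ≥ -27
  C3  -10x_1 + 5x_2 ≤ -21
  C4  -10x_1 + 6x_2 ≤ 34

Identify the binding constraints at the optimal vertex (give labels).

C1 and C3

Extreme points and C = 4x_1 - 11x_2:
  (144/11, 161/11) → C = -1195/11
  (-8/5, -37/5) → C = 75
  (162/25, 219/25) → C = -1761/25

The maximum is at (-8/5, -37/5). Substituting into each constraint, equality holds for C1 and C3; the remaining constraints have slack.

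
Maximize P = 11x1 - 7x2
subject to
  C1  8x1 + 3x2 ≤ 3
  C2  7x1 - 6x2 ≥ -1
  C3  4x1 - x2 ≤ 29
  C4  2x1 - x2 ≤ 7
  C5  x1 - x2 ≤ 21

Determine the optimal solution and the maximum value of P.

Feasible corners and P = 11x1 - 7x2:
  (5/23, 29/69) → P = -38/69
  (12/7, -25/7) → P = 307/7
  (-127, -148) → P = -361
  (-14, -35) → P = 91

At the optimal vertex, 2x1 - x2 = 7 and x1 - x2 = 21.
Solving simultaneously gives x1 = -14, x2 = -35.

x1 = -14, x2 = -35, maximum P = 91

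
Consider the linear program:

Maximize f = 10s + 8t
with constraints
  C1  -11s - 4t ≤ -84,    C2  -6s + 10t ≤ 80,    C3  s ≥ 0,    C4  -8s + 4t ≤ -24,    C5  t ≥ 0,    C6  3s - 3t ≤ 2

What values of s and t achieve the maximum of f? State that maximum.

Extreme points and f = 10s + 8t:
  (108/19, 102/19) → f = 1896/19
  (52/9, 46/9) → f = 296/3
  (10, 14) → f = 212
  (65/3, 21) → f = 1154/3

s = 65/3, t = 21, maximum f = 1154/3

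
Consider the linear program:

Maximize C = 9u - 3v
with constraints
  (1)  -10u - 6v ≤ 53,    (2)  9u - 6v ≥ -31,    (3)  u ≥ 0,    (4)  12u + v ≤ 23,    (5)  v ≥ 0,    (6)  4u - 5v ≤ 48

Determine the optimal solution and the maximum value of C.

Extreme points and C = 9u - 3v:
  (0, 31/6) → C = -31/2
  (107/81, 193/27) → C = -86/9
  (0, 0) → C = 0
  (23/12, 0) → C = 69/4

The binding constraints are 12u + v = 23 and v = 0.
Solving simultaneously gives u = 23/12, v = 0.

u = 23/12, v = 0, maximum C = 69/4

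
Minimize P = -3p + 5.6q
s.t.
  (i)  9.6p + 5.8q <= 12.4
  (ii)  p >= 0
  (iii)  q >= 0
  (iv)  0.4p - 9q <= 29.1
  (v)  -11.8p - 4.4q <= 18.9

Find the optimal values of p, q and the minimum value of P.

Corner points and P = -3p + 5.6q:
  (0, 62/29) → P = 1736/145
  (31/24, 0) → P = -31/8
  (0, 0) → P = 0

p = 31/24, q = 0, minimum P = -31/8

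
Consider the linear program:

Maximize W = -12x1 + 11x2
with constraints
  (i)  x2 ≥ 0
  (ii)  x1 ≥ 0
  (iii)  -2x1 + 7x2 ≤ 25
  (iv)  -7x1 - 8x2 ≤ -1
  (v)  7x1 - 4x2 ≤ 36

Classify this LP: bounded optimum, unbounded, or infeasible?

bounded optimum

Feasible corners and W = -12x1 + 11x2:
  (1/7, 0) → W = -12/7
  (36/7, 0) → W = -432/7
  (0, 25/7) → W = 275/7
  (0, 1/8) → W = 11/8
  (352/41, 247/41) → W = -1507/41
The feasible region has finitely many vertices and no improving ray; the maximum is 275/7 at (0, 25/7).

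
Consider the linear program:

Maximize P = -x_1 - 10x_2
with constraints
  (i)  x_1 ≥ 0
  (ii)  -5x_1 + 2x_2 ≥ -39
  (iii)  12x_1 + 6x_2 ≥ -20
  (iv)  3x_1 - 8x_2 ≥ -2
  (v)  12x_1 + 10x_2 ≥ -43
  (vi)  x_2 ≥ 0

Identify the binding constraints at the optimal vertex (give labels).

(i) and (vi)

Vertices and P = -x_1 - 10x_2:
  (0, 1/4) → P = -5/2
  (0, 0) → P = 0
  (158/17, 127/34) → P = -793/17
  (39/5, 0) → P = -39/5

The maximum is at (0, 0). Substituting into each constraint, equality holds for (i) and (vi); the remaining constraints have slack.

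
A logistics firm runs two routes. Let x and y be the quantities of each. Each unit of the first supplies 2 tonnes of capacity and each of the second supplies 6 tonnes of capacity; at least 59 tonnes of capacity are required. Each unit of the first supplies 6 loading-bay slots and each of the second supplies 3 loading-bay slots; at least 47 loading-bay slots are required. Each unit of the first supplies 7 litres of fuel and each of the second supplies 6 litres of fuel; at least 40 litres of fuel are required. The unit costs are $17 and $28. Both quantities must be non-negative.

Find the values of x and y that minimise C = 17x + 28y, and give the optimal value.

Feasible corners and C = 17x + 28y:
  (0, 47/3) → C = 1316/3
  (59/2, 0) → C = 1003/2
  (7/2, 26/3) → C = 1813/6
The feasible region is unbounded (it extends along (0, 1), (1, 0)), but C strictly increases along every unbounded feasible direction, so there is no improving ray and the minimum is attained at a vertex.

x = 7/2, y = 26/3, minimum C = 1813/6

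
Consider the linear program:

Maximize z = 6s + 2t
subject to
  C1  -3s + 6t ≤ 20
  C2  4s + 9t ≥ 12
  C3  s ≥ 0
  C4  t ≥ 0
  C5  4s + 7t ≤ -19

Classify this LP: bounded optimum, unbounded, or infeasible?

infeasible

The boundaries -3s + 6t = 20 and s = 0 meet at (0, 10/3), but that point violates 4s + 7t ≤ -19. Every candidate vertex is excluded by some other constraint, so the feasible region is empty.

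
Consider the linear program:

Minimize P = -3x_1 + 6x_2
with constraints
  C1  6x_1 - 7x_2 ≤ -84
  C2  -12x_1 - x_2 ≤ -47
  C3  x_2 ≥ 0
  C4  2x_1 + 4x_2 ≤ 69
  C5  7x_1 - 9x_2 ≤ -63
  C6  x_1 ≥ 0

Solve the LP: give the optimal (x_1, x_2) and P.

x_1 = 49/18, x_2 = 43/3, minimum P = 467/6

Corner points and P = -3x_1 + 6x_2:
  (49/18, 43/3) → P = 467/6
  (147/38, 291/19) → P = 3051/38
  (119/46, 367/23) → P = 4047/46

At the optimal vertex, 6x_1 - 7x_2 = -84 and -12x_1 - x_2 = -47.
Solving simultaneously gives x_1 = 49/18, x_2 = 43/3.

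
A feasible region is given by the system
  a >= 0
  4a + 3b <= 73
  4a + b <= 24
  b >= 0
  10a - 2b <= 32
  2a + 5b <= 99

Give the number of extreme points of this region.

Intersecting each pair of boundary lines and keeping only the points that satisfy every inequality leaves:
  (0, 0)
  (0, 99/5)
  (40/9, 56/9)
  (7/6, 58/3)
  (16/5, 0)

5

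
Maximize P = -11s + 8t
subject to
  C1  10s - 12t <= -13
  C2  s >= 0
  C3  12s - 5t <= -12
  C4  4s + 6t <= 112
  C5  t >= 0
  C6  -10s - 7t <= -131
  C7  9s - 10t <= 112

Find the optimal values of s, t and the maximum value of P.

s = 1/16, t = 149/8, maximum P = 2373/16

Corner points and P = -11s + 8t:
  (122/23, 348/23) → P = 1442/23
  (571/134, 846/67) → P = 7255/134
  (1/16, 149/8) → P = 2373/16

The optimum lies where 4s + 6t = 112 and -10s - 7t = -131.
Solving simultaneously gives s = 1/16, t = 149/8.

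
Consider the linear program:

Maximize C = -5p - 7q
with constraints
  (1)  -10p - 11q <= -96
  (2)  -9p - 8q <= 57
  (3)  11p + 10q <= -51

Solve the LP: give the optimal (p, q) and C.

p = -507/7, q = 522/7, maximum C = -1119/7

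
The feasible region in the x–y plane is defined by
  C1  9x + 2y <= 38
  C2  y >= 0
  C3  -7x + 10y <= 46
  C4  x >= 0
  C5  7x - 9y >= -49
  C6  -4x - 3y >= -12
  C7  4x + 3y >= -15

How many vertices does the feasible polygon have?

The feasible vertices (each the meet of two boundaries and inside every other half-plane) are:
  (0, 0)
  (3, 0)
  (0, 4)

3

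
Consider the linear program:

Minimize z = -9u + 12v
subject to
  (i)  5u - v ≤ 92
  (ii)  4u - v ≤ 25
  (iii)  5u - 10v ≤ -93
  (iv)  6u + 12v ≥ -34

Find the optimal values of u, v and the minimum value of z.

Corner points and z = -9u + 12v:
  (67, 243) → z = 2313
  (49/5, 71/5) → z = 411/5
  (-182/15, 97/30) → z = 148
The feasible region is unbounded (it extends along (1, 5), (-2, 1)), but z strictly increases along every unbounded feasible direction, so there is no improving ray and the minimum is attained at a vertex.

At the optimal vertex, 4u - v = 25 and 5u - 10v = -93.
Solving simultaneously gives u = 49/5, v = 71/5.

u = 49/5, v = 71/5, minimum z = 411/5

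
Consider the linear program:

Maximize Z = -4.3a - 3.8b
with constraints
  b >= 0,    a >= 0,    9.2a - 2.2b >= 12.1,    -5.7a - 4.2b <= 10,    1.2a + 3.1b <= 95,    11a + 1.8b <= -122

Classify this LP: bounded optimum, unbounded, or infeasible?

infeasible

The boundaries b = 0 and 9.2a - 2.2b = 12.1 meet at (121/92, 0), but that point violates 11a + 1.8b ≤ -122. Every candidate vertex is excluded by some other constraint, so the feasible region is empty.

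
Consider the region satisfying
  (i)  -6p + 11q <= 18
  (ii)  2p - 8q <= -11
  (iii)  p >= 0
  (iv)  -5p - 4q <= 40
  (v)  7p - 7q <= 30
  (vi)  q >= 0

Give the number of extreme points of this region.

Pairwise boundary intersections that survive every other constraint:
  (0, 18/11)
  (456/35, 306/35)
  (0, 11/8)
  (317/42, 137/42)

4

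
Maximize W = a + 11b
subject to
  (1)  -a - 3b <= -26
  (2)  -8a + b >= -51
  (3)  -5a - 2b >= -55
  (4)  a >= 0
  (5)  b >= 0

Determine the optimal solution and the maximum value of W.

Extreme points and W = a + 11b:
  (179/25, 157/25) → W = 1906/25
  (0, 26/3) → W = 286/3
  (157/21, 185/21) → W = 2192/21
  (0, 55/2) → W = 605/2

At the optimal vertex, -5a - 2b = -55 and a = 0.
Solving simultaneously gives a = 0, b = 55/2.

a = 0, b = 55/2, maximum W = 605/2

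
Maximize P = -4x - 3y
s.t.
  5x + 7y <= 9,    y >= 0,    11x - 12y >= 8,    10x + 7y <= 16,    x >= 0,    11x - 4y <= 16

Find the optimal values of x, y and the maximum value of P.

x = 8/11, y = 0, maximum P = -32/11

Corner points and P = -4x - 3y:
  (164/137, 59/137) → P = -833/137
  (7/5, 2/7) → P = -226/35
  (8/11, 0) → P = -32/11
  (16/11, 0) → P = -64/11
  (176/117, 16/117) → P = -752/117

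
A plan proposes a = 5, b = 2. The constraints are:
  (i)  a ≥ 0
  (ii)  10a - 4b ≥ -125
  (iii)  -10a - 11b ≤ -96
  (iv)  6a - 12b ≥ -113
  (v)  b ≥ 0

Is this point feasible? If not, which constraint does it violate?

not feasible — violates (iii)

Constraint (iii): -10a - 11b = -72, which is not ≤ -96. All other constraints are satisfied.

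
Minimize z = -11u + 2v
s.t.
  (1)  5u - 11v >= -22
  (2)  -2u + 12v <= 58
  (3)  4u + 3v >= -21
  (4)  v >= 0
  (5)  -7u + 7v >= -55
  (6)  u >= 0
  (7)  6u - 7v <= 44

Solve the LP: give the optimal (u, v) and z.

u = 533/35, v = 258/35, minimum z = -5347/35

Vertices and z = -11u + 2v:
  (187/19, 123/19) → z = -1811/19
  (0, 2) → z = 4
  (533/35, 258/35) → z = -5347/35
  (0, 0) → z = 0
  (22/3, 0) → z = -242/3
  (11, 22/7) → z = -803/7

At the optimal vertex, -2u + 12v = 58 and -7u + 7v = -55.
Solving simultaneously gives u = 533/35, v = 258/35.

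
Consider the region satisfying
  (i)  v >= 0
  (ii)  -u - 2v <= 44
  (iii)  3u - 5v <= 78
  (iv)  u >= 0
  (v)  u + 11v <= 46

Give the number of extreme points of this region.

Intersecting each pair of boundary lines and keeping only the points that satisfy every inequality leaves:
  (26, 0)
  (0, 0)
  (544/19, 30/19)
  (0, 46/11)

4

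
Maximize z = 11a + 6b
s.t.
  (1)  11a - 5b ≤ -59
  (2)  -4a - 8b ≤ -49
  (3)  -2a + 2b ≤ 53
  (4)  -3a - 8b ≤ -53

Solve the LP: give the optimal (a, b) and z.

Vertices and z = 11a + 6b:
  (49/4, 155/4) → z = 1469/4
  (-207/103, 760/103) → z = 2283/103
  (-163/12, 155/12) → z = -863/12
  (-4, 65/8) → z = 19/4

a = 49/4, b = 155/4, maximum z = 1469/4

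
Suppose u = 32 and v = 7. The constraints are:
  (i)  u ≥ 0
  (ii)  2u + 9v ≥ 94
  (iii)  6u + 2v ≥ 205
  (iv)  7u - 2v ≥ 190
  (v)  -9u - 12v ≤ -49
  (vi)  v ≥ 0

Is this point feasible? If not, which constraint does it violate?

(i): 32 ≥ 0 ✓
(ii): 127 ≥ 94 ✓
(iii): 206 ≥ 205 ✓
(iv): 210 ≥ 190 ✓
(v): -372 ≤ -49 ✓
(vi): 7 ≥ 0 ✓

feasible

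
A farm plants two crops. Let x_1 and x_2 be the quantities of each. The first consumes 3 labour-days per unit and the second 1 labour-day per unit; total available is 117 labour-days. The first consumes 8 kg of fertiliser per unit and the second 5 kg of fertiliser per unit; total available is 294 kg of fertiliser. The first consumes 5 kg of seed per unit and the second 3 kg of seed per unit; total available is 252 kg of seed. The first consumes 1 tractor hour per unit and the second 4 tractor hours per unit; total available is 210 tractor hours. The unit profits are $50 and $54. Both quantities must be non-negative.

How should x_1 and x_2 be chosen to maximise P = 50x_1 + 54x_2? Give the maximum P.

x_1 = 14/3, x_2 = 154/3, maximum P = 9016/3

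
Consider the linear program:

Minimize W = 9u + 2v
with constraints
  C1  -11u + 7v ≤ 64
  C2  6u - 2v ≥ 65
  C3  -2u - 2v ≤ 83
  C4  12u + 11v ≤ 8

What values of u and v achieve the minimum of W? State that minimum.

u = -9/4, v = -157/4, minimum W = -395/4

Vertices and W = 9u + 2v:
  (-9/4, -157/4) → W = -395/4
  (731/90, -122/15) → W = 341/6
  (929/2, -506) → W = 6337/2

At the optimal vertex, 6u - 2v = 65 and -2u - 2v = 83.
Solving simultaneously gives u = -9/4, v = -157/4.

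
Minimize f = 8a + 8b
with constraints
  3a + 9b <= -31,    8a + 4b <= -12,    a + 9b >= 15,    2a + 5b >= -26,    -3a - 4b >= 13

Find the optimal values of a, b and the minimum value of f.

a = -79/3, b = 16/3, minimum f = -168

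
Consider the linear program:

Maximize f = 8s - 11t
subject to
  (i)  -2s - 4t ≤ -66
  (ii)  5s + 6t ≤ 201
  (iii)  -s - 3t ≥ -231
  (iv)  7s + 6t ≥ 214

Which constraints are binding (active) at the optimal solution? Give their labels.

(i) and (ii)

Vertices and f = 8s - 11t:
  (51, -9) → f = 507
  (115/4, 17/8) → f = 1653/8
  (13/2, 337/12) → f = -3083/12

The maximum is at (51, -9). Substituting into each constraint, equality holds for (i) and (ii); the remaining constraints have slack.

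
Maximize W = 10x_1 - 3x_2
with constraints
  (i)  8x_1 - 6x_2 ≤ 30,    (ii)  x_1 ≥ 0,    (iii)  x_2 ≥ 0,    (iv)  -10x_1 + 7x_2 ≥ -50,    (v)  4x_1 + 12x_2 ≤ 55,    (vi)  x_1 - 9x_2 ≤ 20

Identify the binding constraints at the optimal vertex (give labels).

(i) and (v)

Corner points and W = 10x_1 - 3x_2:
  (15/4, 0) → W = 75/2
  (23/4, 8/3) → W = 99/2
  (0, 0) → W = 0
  (0, 55/12) → W = -55/4

The maximum is at (23/4, 8/3). Substituting into each constraint, equality holds for (i) and (v); the remaining constraints have slack.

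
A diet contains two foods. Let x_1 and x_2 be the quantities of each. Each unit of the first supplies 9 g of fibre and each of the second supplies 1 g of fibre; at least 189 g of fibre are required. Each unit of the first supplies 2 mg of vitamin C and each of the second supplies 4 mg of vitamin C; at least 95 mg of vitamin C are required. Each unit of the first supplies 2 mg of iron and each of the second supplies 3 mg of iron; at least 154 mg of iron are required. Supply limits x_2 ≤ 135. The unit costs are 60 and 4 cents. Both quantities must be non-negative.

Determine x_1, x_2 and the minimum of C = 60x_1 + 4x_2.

The feasible region is unbounded (it extends along (1, 0)), but C strictly increases along every unbounded feasible direction, so there is no improving ray and the minimum is attained at a vertex.

x_1 = 6, x_2 = 135, minimum C = 900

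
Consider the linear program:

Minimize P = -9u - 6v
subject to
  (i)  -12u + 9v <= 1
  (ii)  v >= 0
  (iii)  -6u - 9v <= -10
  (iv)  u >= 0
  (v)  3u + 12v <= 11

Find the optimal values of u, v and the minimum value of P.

u = 11/3, v = 0, minimum P = -33

Feasible corners and P = -9u - 6v:
  (1/2, 7/9) → P = -55/6
  (29/57, 15/19) → P = -177/19
  (5/3, 0) → P = -15
  (11/3, 0) → P = -33

At the optimal vertex, v = 0 and 3u + 12v = 11.
Solving simultaneously gives u = 11/3, v = 0.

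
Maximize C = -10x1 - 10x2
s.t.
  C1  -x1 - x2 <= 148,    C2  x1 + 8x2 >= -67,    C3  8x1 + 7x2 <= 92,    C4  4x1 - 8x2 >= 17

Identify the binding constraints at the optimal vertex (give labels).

Feasible corners and C = -10x1 - 10x2:
  (1205/57, -628/57) → C = -5770/57
  (-10, -57/8) → C = 685/4
  (855/92, 58/23) → C = -5435/46

The maximum is at (-10, -57/8). Substituting into each constraint, equality holds for C2 and C4; the remaining constraints have slack.

C2 and C4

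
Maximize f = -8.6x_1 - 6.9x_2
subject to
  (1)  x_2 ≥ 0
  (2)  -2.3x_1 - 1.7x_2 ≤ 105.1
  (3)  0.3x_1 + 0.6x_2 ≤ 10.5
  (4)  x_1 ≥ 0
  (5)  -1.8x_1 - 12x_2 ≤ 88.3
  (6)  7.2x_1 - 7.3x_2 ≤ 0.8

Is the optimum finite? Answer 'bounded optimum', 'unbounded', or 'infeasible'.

Corner points and f = -8.6x_1 - 6.9x_2:
  (0, 0) → f = 0
  (1/9, 0) → f = -43/45
  (0, 17.5) → f = -120.75
  (2571/217, 2512/217) → f = -197217/1085
The feasible region has finitely many vertices and no improving ray; the maximum is 0 at (0, 0).

bounded optimum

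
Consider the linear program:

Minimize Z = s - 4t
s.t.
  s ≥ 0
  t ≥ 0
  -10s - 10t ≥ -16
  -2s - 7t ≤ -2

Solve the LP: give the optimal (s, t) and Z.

Feasible corners and Z = s - 4t:
  (0, 8/5) → Z = -32/5
  (0, 2/7) → Z = -8/7
  (8/5, 0) → Z = 8/5
  (1, 0) → Z = 1

The optimum lies where s = 0 and -10s - 10t = -16.
Solving simultaneously gives s = 0, t = 8/5.

s = 0, t = 8/5, minimum Z = -32/5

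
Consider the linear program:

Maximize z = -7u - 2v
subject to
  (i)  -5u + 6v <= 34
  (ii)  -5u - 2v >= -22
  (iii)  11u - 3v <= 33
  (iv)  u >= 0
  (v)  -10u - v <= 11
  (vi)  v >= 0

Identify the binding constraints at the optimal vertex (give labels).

(iv) and (vi)

Vertices and z = -7u - 2v:
  (8/5, 7) → z = -126/5
  (0, 17/3) → z = -34/3
  (132/37, 77/37) → z = -1078/37
  (3, 0) → z = -21
  (0, 0) → z = 0

The maximum is at (0, 0). Substituting into each constraint, equality holds for (iv) and (vi); the remaining constraints have slack.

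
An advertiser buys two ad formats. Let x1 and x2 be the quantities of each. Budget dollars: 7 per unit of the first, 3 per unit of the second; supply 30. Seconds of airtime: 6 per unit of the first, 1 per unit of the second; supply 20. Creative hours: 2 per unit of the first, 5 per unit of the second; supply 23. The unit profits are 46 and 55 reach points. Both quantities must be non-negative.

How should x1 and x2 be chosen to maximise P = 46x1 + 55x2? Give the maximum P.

x1 = 11/4, x2 = 7/2, maximum P = 319

At the optimal vertex, 6x1 + x2 = 20 and 2x1 + 5x2 = 23.
Solving simultaneously gives x1 = 11/4, x2 = 7/2.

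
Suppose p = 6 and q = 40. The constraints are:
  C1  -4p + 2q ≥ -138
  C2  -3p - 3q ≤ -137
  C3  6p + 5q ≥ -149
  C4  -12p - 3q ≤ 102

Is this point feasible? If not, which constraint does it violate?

C1: 56 ≥ -138 ✓
C2: -138 ≤ -137 ✓
C3: 236 ≥ -149 ✓
C4: -192 ≤ 102 ✓

feasible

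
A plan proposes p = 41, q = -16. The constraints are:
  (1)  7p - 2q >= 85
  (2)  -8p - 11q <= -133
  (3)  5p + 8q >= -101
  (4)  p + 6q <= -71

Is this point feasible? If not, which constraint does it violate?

Constraint (4): p + 6q = -55, which is not ≤ -71. All other constraints are satisfied.

not feasible — violates (4)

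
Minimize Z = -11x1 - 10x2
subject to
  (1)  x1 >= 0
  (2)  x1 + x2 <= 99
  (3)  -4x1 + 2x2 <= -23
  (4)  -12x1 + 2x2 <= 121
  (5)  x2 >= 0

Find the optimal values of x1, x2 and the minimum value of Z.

x1 = 99, x2 = 0, minimum Z = -1089

Corner points and Z = -11x1 - 10x2:
  (221/6, 373/6) → Z = -6161/6
  (99, 0) → Z = -1089
  (23/4, 0) → Z = -253/4

The binding constraints are x1 + x2 = 99 and x2 = 0.
Solving simultaneously gives x1 = 99, x2 = 0.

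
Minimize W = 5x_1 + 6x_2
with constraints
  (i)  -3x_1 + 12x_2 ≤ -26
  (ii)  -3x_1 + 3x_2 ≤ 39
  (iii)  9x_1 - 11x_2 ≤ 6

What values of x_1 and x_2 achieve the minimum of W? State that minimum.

Feasible corners and W = 5x_1 + 6x_2:
  (-182/9, -65/9) → W = -1300/9
  (-214/75, -72/25) → W = -2366/75
  (-149/2, -123/2) → W = -1483/2

x_1 = -149/2, x_2 = -123/2, minimum W = -1483/2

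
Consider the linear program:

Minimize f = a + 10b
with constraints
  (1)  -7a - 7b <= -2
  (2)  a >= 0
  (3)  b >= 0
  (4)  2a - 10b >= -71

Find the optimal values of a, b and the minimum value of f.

The feasible region is unbounded (it extends along (5, 1), (1, 0)), but f strictly increases along every unbounded feasible direction, so there is no improving ray and the minimum is attained at a vertex.

At the optimal vertex, -7a - 7b = -2 and b = 0.
Solving simultaneously gives a = 2/7, b = 0.

a = 2/7, b = 0, minimum f = 2/7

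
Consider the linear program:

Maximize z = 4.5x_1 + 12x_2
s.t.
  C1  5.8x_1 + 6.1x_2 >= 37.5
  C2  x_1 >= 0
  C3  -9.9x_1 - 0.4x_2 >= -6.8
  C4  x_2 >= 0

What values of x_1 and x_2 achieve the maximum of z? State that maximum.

x_1 = 0, x_2 = 17, maximum z = 204

Vertices and z = 4.5x_1 + 12x_2:
  (0, 375/61) → z = 4500/61
  (2648/5807, 33181/5807) → z = 410088/5807
  (0, 17) → z = 204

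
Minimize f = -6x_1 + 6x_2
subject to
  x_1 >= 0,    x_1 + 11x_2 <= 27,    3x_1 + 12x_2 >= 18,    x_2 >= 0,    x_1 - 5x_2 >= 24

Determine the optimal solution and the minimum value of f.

x_1 = 27, x_2 = 0, minimum f = -162

Extreme points and f = -6x_1 + 6x_2:
  (27, 0) → f = -162
  (399/16, 3/16) → f = -297/2
  (24, 0) → f = -144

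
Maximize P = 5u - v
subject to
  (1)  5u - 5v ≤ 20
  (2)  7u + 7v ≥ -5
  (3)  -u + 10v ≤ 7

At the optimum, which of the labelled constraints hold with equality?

(1) and (3)

Extreme points and P = 5u - v:
  (23/14, -33/14) → P = 74/7
  (47/9, 11/9) → P = 224/9
  (-9/7, 4/7) → P = -7

The maximum is at (47/9, 11/9). Substituting into each constraint, equality holds for (1) and (3); the remaining constraints have slack.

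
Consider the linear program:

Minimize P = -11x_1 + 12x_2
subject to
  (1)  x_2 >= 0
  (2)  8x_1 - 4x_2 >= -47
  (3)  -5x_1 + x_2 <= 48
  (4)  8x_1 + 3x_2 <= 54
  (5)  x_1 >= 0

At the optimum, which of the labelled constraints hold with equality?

Vertices and P = -11x_1 + 12x_2:
  (27/4, 0) → P = -297/4
  (0, 0) → P = 0
  (75/56, 101/7) → P = 8871/56
  (0, 47/4) → P = 141

The minimum is at (27/4, 0). Substituting into each constraint, equality holds for (1) and (4); the remaining constraints have slack.

(1) and (4)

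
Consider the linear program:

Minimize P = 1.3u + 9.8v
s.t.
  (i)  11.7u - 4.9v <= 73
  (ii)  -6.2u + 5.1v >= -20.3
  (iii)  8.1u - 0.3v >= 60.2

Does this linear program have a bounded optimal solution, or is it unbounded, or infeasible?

Extreme points and P = 1.3u + 9.8v:
  (27283/2929, 21509/2929) → P = 2462561/29290
  (10031/1315, 20881/3945) → P = 2437547/39450
The feasible region has finitely many vertices and no improving ray; the minimum is 2437547/39450 at (10031/1315, 20881/3945).

bounded optimum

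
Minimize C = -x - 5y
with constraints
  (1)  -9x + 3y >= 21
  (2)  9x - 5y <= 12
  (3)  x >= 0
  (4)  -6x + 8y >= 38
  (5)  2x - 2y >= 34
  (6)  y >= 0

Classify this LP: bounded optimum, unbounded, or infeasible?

infeasible

The boundaries -9x + 3y = 21 and x = 0 meet at (0, 7), but that point violates 2x - 2y ≥ 34. Every candidate vertex is excluded by some other constraint, so the feasible region is empty.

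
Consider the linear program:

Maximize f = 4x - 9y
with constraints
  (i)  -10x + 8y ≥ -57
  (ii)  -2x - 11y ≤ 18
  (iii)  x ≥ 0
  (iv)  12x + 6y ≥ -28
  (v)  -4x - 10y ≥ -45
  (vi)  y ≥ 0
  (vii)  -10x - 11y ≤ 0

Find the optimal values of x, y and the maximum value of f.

Feasible corners and f = 4x - 9y:
  (155/22, 37/22) → f = 287/22
  (57/10, 0) → f = 114/5
  (0, 9/2) → f = -81/2
  (0, 0) → f = 0

The binding constraints are -10x + 8y = -57 and y = 0.
Solving simultaneously gives x = 57/10, y = 0.

x = 57/10, y = 0, maximum f = 114/5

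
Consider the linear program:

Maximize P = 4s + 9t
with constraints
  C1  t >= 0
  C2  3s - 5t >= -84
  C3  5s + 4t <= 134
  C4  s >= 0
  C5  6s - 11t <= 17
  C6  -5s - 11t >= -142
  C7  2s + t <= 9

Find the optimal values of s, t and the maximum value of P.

Corner points and P = 4s + 9t:
  (0, 0) → P = 0
  (17/6, 0) → P = 34/3
  (0, 9) → P = 81
  (29/7, 5/7) → P = 23

The binding constraints are s = 0 and 2s + t = 9.
Solving simultaneously gives s = 0, t = 9.

s = 0, t = 9, maximum P = 81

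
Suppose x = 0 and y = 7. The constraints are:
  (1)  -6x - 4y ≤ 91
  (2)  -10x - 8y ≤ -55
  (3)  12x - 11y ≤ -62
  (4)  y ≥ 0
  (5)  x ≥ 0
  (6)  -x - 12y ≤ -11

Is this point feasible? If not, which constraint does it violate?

(1): -28 ≤ 91 ✓
(2): -56 ≤ -55 ✓
(3): -77 ≤ -62 ✓
(4): 7 ≥ 0 ✓
(5): 0 ≥ 0 ✓
(6): -84 ≤ -11 ✓

feasible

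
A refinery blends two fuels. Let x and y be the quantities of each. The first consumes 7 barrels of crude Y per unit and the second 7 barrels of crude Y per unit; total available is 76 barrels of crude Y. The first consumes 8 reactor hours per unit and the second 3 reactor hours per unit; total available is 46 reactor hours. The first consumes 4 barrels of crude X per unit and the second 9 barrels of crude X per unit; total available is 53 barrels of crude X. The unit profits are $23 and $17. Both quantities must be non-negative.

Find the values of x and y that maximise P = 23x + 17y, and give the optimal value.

x = 17/4, y = 4, maximum P = 663/4

Feasible corners and P = 23x + 17y:
  (0, 0) → P = 0
  (0, 53/9) → P = 901/9
  (23/4, 0) → P = 529/4
  (17/4, 4) → P = 663/4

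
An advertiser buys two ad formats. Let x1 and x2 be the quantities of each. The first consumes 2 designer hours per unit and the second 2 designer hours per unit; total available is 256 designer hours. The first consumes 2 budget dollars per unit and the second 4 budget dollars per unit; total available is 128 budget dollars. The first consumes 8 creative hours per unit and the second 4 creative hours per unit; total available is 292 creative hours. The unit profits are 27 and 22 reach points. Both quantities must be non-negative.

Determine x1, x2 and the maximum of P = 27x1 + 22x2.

Vertices and P = 27x1 + 22x2:
  (0, 0) → P = 0
  (0, 32) → P = 704
  (73/2, 0) → P = 1971/2
  (82/3, 55/3) → P = 3424/3

x1 = 82/3, x2 = 55/3, maximum P = 3424/3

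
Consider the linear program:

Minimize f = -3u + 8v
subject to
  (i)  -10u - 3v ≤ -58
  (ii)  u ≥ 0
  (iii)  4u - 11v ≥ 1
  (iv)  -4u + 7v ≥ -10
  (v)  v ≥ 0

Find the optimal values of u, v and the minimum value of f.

Corner points and f = -3u + 8v:
  (641/122, 111/61) → f = -147/122
  (218/41, 66/41) → f = -126/41
  (103/16, 9/4) → f = -21/16

u = 218/41, v = 66/41, minimum f = -126/41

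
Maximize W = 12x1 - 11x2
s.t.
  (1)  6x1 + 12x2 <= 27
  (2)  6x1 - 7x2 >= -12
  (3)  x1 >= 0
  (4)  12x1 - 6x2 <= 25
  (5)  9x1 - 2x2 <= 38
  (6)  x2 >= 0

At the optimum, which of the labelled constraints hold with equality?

(4) and (6)

Extreme points and W = 12x1 - 11x2:
  (15/38, 39/19) → W = -339/19
  (77/30, 29/30) → W = 121/6
  (0, 12/7) → W = -132/7
  (0, 0) → W = 0
  (25/12, 0) → W = 25

The maximum is at (25/12, 0). Substituting into each constraint, equality holds for (4) and (6); the remaining constraints have slack.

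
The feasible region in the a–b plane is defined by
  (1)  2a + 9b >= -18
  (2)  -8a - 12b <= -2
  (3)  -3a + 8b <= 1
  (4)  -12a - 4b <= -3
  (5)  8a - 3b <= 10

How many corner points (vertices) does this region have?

4

Intersecting each pair of boundary lines and keeping only the points that satisfy every inequality leaves:
  (1/4, 0)
  (21/20, -8/15)
  (5/27, 7/36)
  (83/55, 38/55)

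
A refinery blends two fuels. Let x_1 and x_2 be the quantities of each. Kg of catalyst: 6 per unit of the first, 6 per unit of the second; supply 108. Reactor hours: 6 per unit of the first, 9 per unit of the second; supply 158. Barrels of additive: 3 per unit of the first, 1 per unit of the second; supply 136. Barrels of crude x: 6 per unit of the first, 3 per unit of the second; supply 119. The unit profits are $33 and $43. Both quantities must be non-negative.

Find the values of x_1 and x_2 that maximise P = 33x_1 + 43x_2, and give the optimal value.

x_1 = 4/3, x_2 = 50/3, maximum P = 2282/3

The optimum lies where 6x_1 + 6x_2 = 108 and 6x_1 + 9x_2 = 158.
Solving simultaneously gives x_1 = 4/3, x_2 = 50/3.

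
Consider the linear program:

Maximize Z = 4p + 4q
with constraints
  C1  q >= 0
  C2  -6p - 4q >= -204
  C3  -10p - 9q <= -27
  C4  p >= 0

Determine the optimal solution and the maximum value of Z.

p = 0, q = 51, maximum Z = 204

Vertices and Z = 4p + 4q:
  (34, 0) → Z = 136
  (27/10, 0) → Z = 54/5
  (0, 51) → Z = 204
  (0, 3) → Z = 12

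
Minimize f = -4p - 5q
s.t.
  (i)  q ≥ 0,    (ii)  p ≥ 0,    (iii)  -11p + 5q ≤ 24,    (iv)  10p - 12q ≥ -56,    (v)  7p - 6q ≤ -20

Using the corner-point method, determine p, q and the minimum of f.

Feasible corners and f = -4p - 5q:
  (0, 14/3) → f = -70/3
  (0, 10/3) → f = -50/3
  (4, 8) → f = -56

The binding constraints are 10p - 12q = -56 and 7p - 6q = -20.
Solving simultaneously gives p = 4, q = 8.

p = 4, q = 8, minimum f = -56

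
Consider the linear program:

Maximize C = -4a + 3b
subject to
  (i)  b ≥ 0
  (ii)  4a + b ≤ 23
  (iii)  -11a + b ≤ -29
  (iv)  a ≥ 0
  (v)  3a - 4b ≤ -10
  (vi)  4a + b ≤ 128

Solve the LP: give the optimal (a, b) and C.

Feasible corners and C = -4a + 3b:
  (52/15, 137/15) → C = 203/15
  (82/19, 109/19) → C = -1/19
  (126/41, 197/41) → C = 87/41

The binding constraints are 4a + b = 23 and -11a + b = -29.
Solving simultaneously gives a = 52/15, b = 137/15.

a = 52/15, b = 137/15, maximum C = 203/15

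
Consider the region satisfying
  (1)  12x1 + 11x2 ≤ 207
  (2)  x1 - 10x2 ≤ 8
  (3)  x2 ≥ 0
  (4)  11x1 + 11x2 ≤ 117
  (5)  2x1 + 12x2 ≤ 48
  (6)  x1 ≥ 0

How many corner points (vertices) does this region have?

Intersecting each pair of boundary lines and keeping only the points that satisfy every inequality leaves:
  (8, 0)
  (1258/121, 29/121)
  (0, 0)
  (438/55, 147/55)
  (0, 4)

5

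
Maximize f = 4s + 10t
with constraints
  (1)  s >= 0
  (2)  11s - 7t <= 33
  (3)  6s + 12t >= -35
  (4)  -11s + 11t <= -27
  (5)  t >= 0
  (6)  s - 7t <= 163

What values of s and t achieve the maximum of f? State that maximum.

s = 87/22, t = 3/2, maximum f = 339/11

Corner points and f = 4s + 10t:
  (87/22, 3/2) → f = 339/11
  (3, 0) → f = 12
  (27/11, 0) → f = 108/11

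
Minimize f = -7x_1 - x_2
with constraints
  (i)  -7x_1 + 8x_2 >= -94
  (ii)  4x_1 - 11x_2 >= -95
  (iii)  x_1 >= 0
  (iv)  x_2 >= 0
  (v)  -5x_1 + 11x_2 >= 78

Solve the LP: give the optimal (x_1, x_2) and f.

x_1 = 17, x_2 = 163/11, minimum f = -1472/11

Feasible corners and f = -7x_1 - x_2:
  (0, 95/11) → f = -95/11
  (17, 163/11) → f = -1472/11
  (0, 78/11) → f = -78/11

The optimum lies where 4x_1 - 11x_2 = -95 and -5x_1 + 11x_2 = 78.
Solving simultaneously gives x_1 = 17, x_2 = 163/11.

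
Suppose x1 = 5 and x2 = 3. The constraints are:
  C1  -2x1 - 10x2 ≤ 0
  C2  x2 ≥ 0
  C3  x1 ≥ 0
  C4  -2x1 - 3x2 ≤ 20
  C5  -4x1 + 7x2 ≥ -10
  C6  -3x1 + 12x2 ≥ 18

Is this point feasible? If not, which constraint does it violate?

feasible

C1: -40 ≤ 0 ✓
C2: 3 ≥ 0 ✓
C3: 5 ≥ 0 ✓
C4: -19 ≤ 20 ✓
C5: 1 ≥ -10 ✓
C6: 21 ≥ 18 ✓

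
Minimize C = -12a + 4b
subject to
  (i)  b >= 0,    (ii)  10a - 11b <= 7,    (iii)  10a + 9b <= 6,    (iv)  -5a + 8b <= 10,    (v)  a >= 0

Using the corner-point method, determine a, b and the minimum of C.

Corner points and C = -12a + 4b:
  (3/5, 0) → C = -36/5
  (0, 0) → C = 0
  (0, 2/3) → C = 8/3

The binding constraints are b = 0 and 10a + 9b = 6.
Solving simultaneously gives a = 3/5, b = 0.

a = 3/5, b = 0, minimum C = -36/5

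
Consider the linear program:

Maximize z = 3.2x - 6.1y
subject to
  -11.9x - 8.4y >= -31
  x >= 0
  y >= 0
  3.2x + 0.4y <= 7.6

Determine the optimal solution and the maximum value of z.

x = 2.375, y = 0, maximum z = 7.6

Feasible corners and z = 3.2x - 6.1y:
  (0, 155/42) → z = -1891/84
  (1286/553, 219/553) → z = 27793/5530
  (0, 0) → z = 0
  (19/8, 0) → z = 38/5

The binding constraints are y = 0 and 3.2x + 0.4y = 7.6.
Solving simultaneously gives x = 19/8, y = 0.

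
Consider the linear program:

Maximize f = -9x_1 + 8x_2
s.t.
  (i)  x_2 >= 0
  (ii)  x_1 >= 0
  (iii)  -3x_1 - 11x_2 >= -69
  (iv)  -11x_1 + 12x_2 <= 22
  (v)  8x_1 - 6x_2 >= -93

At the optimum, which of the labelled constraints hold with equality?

(ii) and (iv)

Extreme points and f = -9x_1 + 8x_2:
  (0, 0) → f = 0
  (23, 0) → f = -207
  (0, 11/6) → f = 44/3
  (586/157, 825/157) → f = 1326/157

The maximum is at (0, 11/6). Substituting into each constraint, equality holds for (ii) and (iv); the remaining constraints have slack.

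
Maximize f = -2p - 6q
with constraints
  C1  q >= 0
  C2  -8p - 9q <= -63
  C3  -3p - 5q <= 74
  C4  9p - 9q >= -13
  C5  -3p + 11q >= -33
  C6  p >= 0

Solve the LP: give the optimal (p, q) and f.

The feasible region is unbounded (it extends along (1, 1), (11, 3)), but f strictly decreases along every unbounded feasible direction, so there is no improving ray and the maximum is attained at a vertex.

p = 63/8, q = 0, maximum f = -63/4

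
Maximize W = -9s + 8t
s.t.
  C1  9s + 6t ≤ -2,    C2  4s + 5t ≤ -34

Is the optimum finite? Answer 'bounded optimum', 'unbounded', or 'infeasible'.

unbounded

From the feasible point (194/21, -298/21), moving in the direction (-5, 4) keeps every constraint satisfied while W increases without bound.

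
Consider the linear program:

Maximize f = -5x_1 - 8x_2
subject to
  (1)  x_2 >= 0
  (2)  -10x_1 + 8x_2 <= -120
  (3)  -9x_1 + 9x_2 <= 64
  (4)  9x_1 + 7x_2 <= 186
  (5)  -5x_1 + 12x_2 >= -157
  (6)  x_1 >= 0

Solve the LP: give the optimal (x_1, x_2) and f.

Corner points and f = -5x_1 - 8x_2:
  (12, 0) → f = -60
  (62/3, 0) → f = -310/3
  (1164/71, 390/71) → f = -8940/71

The optimum lies where x_2 = 0 and -10x_1 + 8x_2 = -120.
Solving simultaneously gives x_1 = 12, x_2 = 0.

x_1 = 12, x_2 = 0, maximum f = -60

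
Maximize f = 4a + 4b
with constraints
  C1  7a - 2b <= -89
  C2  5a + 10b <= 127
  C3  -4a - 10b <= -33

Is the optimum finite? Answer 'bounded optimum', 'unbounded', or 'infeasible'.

bounded optimum

Extreme points and f = 4a + 4b:
  (-159/20, 667/40) → f = 349/10
  (-412/39, 587/78) → f = -158/13
The feasible region has finitely many vertices and no improving ray; the maximum is 349/10 at (-159/20, 667/40).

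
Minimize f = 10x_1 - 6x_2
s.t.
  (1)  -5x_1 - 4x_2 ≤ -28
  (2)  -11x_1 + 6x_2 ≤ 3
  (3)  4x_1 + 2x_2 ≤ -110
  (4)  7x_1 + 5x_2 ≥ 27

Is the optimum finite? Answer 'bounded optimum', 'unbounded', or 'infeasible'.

The boundaries -5x_1 - 4x_2 = -28 and -11x_1 + 6x_2 = 3 meet at (78/37, 323/74), but that point violates 4x_1 + 2x_2 ≤ -110. Every candidate vertex is excluded by some other constraint, so the feasible region is empty.

infeasible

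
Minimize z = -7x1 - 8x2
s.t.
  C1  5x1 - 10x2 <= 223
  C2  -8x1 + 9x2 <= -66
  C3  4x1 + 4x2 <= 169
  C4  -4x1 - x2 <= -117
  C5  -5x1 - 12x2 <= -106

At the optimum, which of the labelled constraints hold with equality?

C2 and C3

Corner points and z = -7x1 - 8x2:
  (1291/30, -47/60) → z = -8849/30
  (1868/55, -117/22) → z = -976/5
  (105/4, 16) → z = -1247/4
  (1119/44, 168/11) → z = -13209/44
  (1298/43, -161/43) → z = -7798/43

The minimum is at (105/4, 16). Substituting into each constraint, equality holds for C2 and C3; the remaining constraints have slack.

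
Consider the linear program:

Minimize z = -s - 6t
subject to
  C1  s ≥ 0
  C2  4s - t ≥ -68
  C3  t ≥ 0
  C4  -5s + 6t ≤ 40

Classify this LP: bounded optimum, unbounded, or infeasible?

From the feasible point (0, 0), moving in the direction (6, 5) keeps every constraint satisfied while z decreases without bound.

unbounded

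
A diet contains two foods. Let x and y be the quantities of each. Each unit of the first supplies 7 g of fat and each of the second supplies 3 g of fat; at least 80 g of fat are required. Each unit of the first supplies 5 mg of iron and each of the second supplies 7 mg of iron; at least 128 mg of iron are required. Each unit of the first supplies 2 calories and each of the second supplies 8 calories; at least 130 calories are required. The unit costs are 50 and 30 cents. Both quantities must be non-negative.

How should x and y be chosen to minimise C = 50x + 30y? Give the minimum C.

x = 5, y = 15, minimum C = 700

Feasible corners and C = 50x + 30y:
  (0, 80/3) → C = 800
  (65, 0) → C = 3250
  (5, 15) → C = 700
The feasible region is unbounded (it extends along (0, 1), (1, 0)), but C strictly increases along every unbounded feasible direction, so there is no improving ray and the minimum is attained at a vertex.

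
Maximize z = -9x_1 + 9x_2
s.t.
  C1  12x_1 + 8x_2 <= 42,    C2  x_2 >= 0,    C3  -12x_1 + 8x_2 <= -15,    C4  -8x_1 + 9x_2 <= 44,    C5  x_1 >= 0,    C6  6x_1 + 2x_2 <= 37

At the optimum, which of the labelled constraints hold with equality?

C1 and C3

Corner points and z = -9x_1 + 9x_2:
  (7/2, 0) → z = -63/2
  (19/8, 27/16) → z = -99/16
  (5/4, 0) → z = -45/4

The maximum is at (19/8, 27/16). Substituting into each constraint, equality holds for C1 and C3; the remaining constraints have slack.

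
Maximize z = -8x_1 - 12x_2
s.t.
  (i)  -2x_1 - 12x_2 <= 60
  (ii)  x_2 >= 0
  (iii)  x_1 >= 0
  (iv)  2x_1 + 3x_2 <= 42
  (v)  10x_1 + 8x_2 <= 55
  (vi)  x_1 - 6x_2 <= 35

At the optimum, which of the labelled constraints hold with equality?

Vertices and z = -8x_1 - 12x_2:
  (0, 0) → z = 0
  (11/2, 0) → z = -44
  (0, 55/8) → z = -165/2

The maximum is at (0, 0). Substituting into each constraint, equality holds for (ii) and (iii); the remaining constraints have slack.

(ii) and (iii)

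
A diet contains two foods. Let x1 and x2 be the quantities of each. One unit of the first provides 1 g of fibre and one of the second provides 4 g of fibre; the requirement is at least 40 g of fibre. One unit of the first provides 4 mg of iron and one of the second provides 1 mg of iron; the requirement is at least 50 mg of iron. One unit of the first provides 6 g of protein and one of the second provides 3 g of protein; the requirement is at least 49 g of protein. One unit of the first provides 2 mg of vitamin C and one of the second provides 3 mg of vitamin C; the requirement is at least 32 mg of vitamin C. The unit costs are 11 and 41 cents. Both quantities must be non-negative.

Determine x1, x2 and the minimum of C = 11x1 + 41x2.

x1 = 32/3, x2 = 22/3, minimum C = 418

Feasible corners and C = 11x1 + 41x2:
  (0, 50) → C = 2050
  (40, 0) → C = 440
  (32/3, 22/3) → C = 418
The feasible region is unbounded (it extends along (0, 1), (1, 0)), but C strictly increases along every unbounded feasible direction, so there is no improving ray and the minimum is attained at a vertex.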